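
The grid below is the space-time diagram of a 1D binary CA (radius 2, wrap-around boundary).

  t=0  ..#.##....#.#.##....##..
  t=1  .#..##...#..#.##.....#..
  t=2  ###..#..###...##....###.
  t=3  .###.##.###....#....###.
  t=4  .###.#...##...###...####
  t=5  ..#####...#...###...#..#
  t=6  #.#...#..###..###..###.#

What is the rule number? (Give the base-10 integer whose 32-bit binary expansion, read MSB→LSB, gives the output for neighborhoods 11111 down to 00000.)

913331092

  #####|.  b31=0 t=5,i=4
  ####.|.  b30=0 t=4,i=22
  ###.#|#  b29=1 t=2,i=22
  ###..|#  b28=1 t=2,i=2
  ##.##|.  b27=0 t=2,i=23
  ##.#.|#  b26=1 t=4,i=4
  ##..#|#  b25=1 t=2,i=3
  ##...|.  b24=0 t=0,i=6
  #.###|.  b23=0 t=2,i=0
  #.##.|#  b22=1 t=0,i=4
  #.#.#|#  b21=1 t=0,i=12
  #.#..|#  b20=1 t=4,i=5
  #..##|.  b19=0 t=1,i=3
  #..#.|.  b18=0 t=1,i=11
  #...#|.  b17=0 t=1,i=7
  #....|.  b16=0 t=0,i=7
  .####|.  b15=0 t=4,i=21
  .###.|#  b14=1 t=2,i=1
  .##.#|.  b13=0 t=3,i=6
  .##..|#  b12=1 t=0,i=5
  .#.##|.  b11=0 t=0,i=3
  .#.#.|.  b10=0 t=0,i=11
  .#..#|#  b9=1 t=1,i=2
  .#...|#  b8=1 t=1,i=22
  ..###|#  b7=1 t=2,i=8
  ..##.|.  b6=0 t=0,i=20
  ..#.#|.  b5=0 t=0,i=2
  ..#..|#  b4=1 t=1,i=1
  ...##|.  b3=0 t=0,i=19
  ...#.|#  b2=1 t=0,i=1
  ....#|.  b1=0 t=0,i=0
  .....|.  b0=0 t=1,i=18
  bits 00110110011100000101001110010100 = 913331092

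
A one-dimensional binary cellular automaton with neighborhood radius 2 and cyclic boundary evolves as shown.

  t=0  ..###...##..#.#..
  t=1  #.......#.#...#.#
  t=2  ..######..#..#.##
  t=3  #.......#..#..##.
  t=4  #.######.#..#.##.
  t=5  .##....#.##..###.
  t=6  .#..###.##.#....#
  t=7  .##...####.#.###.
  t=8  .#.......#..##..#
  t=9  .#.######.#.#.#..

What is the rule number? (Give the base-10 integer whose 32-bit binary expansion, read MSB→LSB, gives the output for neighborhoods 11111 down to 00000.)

  [31] ##### => .  t=2,i=4
  [30] ####. => .  t=2,i=6
  [29] ###.# => #  t=4,i=7
  [28] ###.. => .  t=0,i=4
  [27] ##.## => #  t=6,i=7
  [26] ##.#. => .  t=3,i=16
  [25] ##..# => #  t=0,i=10
  [24] ##... => .  t=0,i=5
  [23] #.### => #  t=4,i=2
  [22] #.##. => #  t=1,i=16
  [21] #.#.# => .  t=4,i=0
  [20] #.#.. => #  t=0,i=14
  [19] #..## => .  t=2,i=1
  [18] #..#. => .  t=0,i=11
  [17] #...# => .  t=0,i=6
  [16] #.... => #  t=0,i=16
  [15] .#### => .  t=2,i=3
  [14] .###. => .  t=0,i=3
  [13] .##.# => #  t=3,i=15
  [12] .##.. => .  t=0,i=9
  [11] .#.## => #  t=1,i=15
  [10] .#.#. => .  t=0,i=13
  [9] .#..# => #  t=2,i=11
  [8] .#... => .  t=0,i=15
  [7] ..### => .  t=0,i=2
  [6] ..##. => #  t=0,i=8
  [5] ..#.# => .  t=0,i=12
  [4] ..#.. => .  t=2,i=10
  [3] ...## => .  t=0,i=1
  [2] ...#. => #  t=1,i=7
  [1] ....# => #  t=0,i=0
  [0] ..... => #  t=1,i=3
  bits 00101010110100010010101001000111 = 718350919

718350919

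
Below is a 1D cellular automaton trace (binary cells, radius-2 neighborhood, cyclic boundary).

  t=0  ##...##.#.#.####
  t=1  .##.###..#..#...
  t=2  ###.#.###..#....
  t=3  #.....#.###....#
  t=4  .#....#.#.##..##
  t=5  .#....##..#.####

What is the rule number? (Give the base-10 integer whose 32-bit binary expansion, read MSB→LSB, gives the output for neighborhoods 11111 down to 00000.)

  ##### -> .   bit 31 = 0  t=0,i=14
  ####. -> .   bit 30 = 0  t=0,i=0
  ###.# -> .   bit 29 = 0  t=2,i=2
  ###.. -> #   bit 28 = 1  t=0,i=1
  ##.## -> .   bit 27 = 0  t=1,i=3
  ##.#. -> .   bit 26 = 0  t=0,i=7
  ##..# -> #   bit 25 = 1  t=1,i=7
  ##... -> #   bit 24 = 1  t=0,i=2
  #.### -> #   bit 23 = 1  t=0,i=12
  #.##. -> #   bit 22 = 1  t=4,i=10
  #.#.# -> .   bit 21 = 0  t=0,i=8
  #.#.. -> #   bit 20 = 1  t=4,i=1
  #..## -> #   bit 19 = 1  t=4,i=13
  #..#. -> #   bit 18 = 1  t=1,i=8
  #...# -> .   bit 17 = 0  t=0,i=3
  #.... -> .   bit 16 = 0  t=1,i=14
  .#### -> .   bit 15 = 0  t=0,i=13
  .###. -> .   bit 14 = 0  t=1,i=5
  .##.# -> #   bit 13 = 1  t=0,i=6
  .##.. -> .   bit 12 = 0  t=3,i=0
  .#.## -> .   bit 11 = 0  t=0,i=11
  .#.#. -> #   bit 10 = 1  t=0,i=9
  .#..# -> .   bit 9 = 0  t=1,i=10
  .#... -> .   bit 8 = 0  t=1,i=13
  ..### -> #   bit 7 = 1  t=2,i=0
  ..##. -> #   bit 6 = 1  t=0,i=5
  ..#.# -> #   bit 5 = 1  t=3,i=6
  ..#.. -> .   bit 4 = 0  t=1,i=9
  ...## -> #   bit 3 = 1  t=0,i=4
  ...#. -> .   bit 2 = 0  t=3,i=5
  ....# -> .   bit 1 = 0  t=1,i=15
  ..... -> .   bit 0 = 0  t=3,i=3
  bits 00010011110111000010010011101000 = 333194472

333194472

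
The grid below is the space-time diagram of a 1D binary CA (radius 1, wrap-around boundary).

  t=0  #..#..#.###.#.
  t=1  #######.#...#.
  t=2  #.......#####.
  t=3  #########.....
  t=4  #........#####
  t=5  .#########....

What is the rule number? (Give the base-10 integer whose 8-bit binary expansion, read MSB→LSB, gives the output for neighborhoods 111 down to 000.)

31

  [7] ### => .  t=0,i=9
  [6] ##. => .  t=0,i=10
  [5] #.# => .  t=0,i=7
  [4] #.. => #  t=0,i=1
  [3] .## => #  t=0,i=8
  [2] .#. => #  t=0,i=0
  [1] ..# => #  t=0,i=2
  [0] ... => #  t=1,i=10
  bits 00011111 = 31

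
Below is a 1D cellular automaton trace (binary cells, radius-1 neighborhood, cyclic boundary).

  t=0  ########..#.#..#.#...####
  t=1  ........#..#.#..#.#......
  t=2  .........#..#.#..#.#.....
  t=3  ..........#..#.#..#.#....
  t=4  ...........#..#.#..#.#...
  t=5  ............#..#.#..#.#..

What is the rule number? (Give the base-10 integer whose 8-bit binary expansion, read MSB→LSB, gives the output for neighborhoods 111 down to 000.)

48

  ### -> .   bit 7 = 0  t=0,i=0
  ##. -> .   bit 6 = 0  t=0,i=7
  #.# -> #   bit 5 = 1  t=0,i=11
  #.. -> #   bit 4 = 1  t=0,i=8
  .## -> .   bit 3 = 0  t=0,i=21
  .#. -> .   bit 2 = 0  t=0,i=10
  ..# -> .   bit 1 = 0  t=0,i=9
  ... -> .   bit 0 = 0  t=0,i=19
  bits 00110000 = 48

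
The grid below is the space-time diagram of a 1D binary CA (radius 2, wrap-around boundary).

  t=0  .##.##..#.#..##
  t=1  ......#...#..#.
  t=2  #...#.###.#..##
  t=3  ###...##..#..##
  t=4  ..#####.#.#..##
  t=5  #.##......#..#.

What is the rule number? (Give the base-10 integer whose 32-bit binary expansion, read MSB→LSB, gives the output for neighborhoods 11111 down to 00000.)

328450522

  [31] ##### => .  t=3,i=0
  [30] ####. => .  t=3,i=1
  [29] ###.# => .  t=2,i=8
  [28] ###.. => #  t=2,i=0
  [27] ##.## => .  t=0,i=0
  [26] ##.#. => .  t=2,i=9
  [25] ##..# => #  t=0,i=6
  [24] ##... => #  t=2,i=1
  [23] #.### => #  t=2,i=6
  [22] #.##. => .  t=0,i=1
  [21] #.#.# => .  t=4,i=8
  [20] #.#.. => #  t=0,i=10
  [19] #..## => .  t=0,i=12
  [18] #..#. => .  t=0,i=7
  [17] #...# => #  t=1,i=8
  [16] #.... => #  t=1,i=0
  [15] .#### => #  t=3,i=14
  [14] .###. => #  t=2,i=7
  [13] .##.# => .  t=0,i=2
  [12] .##.. => .  t=0,i=5
  [11] .#.## => .  t=2,i=5
  [10] .#.#. => .  t=0,i=9
  [9] .#..# => .  t=0,i=11
  [8] .#... => #  t=1,i=7
  [7] ..### => #  t=2,i=13
  [6] ..##. => #  t=0,i=13
  [5] ..#.# => .  t=0,i=8
  [4] ..#.. => #  t=1,i=6
  [3] ...## => #  t=3,i=5
  [2] ...#. => .  t=1,i=5
  [1] ....# => #  t=1,i=4
  [0] ..... => .  t=1,i=1
  bits 00010011100100111100000111011010 = 328450522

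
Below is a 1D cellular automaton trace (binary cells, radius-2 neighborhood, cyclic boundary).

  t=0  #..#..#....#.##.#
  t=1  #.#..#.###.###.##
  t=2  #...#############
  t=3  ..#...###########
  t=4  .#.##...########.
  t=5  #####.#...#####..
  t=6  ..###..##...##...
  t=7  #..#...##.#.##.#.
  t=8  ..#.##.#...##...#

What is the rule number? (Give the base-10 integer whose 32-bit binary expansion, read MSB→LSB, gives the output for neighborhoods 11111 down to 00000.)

  ##### -> #   bit 31 = 1  t=2,i=6
  ####. -> #   bit 30 = 1  t=2,i=16
  ###.# -> #   bit 29 = 1  t=1,i=0
  ###.. -> .   bit 28 = 0  t=2,i=0
  ##.## -> #   bit 27 = 1  t=0,i=15
  ##.#. -> .   bit 26 = 0  t=1,i=1
  ##..# -> .   bit 25 = 0  t=0,i=1
  ##... -> .   bit 24 = 0  t=2,i=1
  #.### -> #   bit 23 = 1  t=1,i=7
  #.##. -> #   bit 22 = 1  t=0,i=13
  #.#.# -> .   bit 21 = 0  t=7,i=10
  #.#.. -> .   bit 20 = 0  t=1,i=2
  #..## -> .   bit 19 = 0  t=5,i=16
  #..#. -> #   bit 18 = 1  t=0,i=2
  #...# -> #   bit 17 = 1  t=2,i=2
  #.... -> #   bit 16 = 1  t=0,i=8
  .#### -> .   bit 15 = 0  t=2,i=5
  .###. -> #   bit 14 = 1  t=1,i=8
  .##.# -> .   bit 13 = 0  t=0,i=14
  .##.. -> #   bit 12 = 1  t=0,i=0
  .#.## -> #   bit 11 = 1  t=0,i=12
  .#.#. -> #   bit 10 = 1  t=7,i=16
  .#..# -> .   bit 9 = 0  t=0,i=4
  .#... -> #   bit 8 = 1  t=0,i=7
  ..### -> .   bit 7 = 0  t=2,i=4
  ..##. -> #   bit 6 = 1  t=6,i=7
  ..#.# -> #   bit 5 = 1  t=0,i=11
  ..#.. -> .   bit 4 = 0  t=0,i=3
  ...## -> .   bit 3 = 0  t=2,i=3
  ...#. -> .   bit 2 = 0  t=0,i=10
  ....# -> #   bit 1 = 1  t=0,i=9
  ..... -> .   bit 0 = 0  t=6,i=16
  bits 11101000110001110101110101100010 = 3905379682

3905379682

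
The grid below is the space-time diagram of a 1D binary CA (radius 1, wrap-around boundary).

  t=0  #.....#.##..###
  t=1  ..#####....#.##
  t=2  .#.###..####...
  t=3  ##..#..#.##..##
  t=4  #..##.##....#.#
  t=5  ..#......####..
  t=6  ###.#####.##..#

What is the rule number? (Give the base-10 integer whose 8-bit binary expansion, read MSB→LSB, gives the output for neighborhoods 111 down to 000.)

  nb ###: next=#  (t=0,i=13, bit7=1)
  nb ##.: next=.  (t=0,i=0, bit6=0)
  nb #.#: next=.  (t=0,i=7, bit5=0)
  nb #..: next=.  (t=0,i=1, bit4=0)
  nb .##: next=.  (t=0,i=8, bit3=0)
  nb .#.: next=#  (t=0,i=6, bit2=1)
  nb ..#: next=#  (t=0,i=5, bit1=1)
  nb ...: next=#  (t=0,i=2, bit0=1)
  bits 10000111 = 135

135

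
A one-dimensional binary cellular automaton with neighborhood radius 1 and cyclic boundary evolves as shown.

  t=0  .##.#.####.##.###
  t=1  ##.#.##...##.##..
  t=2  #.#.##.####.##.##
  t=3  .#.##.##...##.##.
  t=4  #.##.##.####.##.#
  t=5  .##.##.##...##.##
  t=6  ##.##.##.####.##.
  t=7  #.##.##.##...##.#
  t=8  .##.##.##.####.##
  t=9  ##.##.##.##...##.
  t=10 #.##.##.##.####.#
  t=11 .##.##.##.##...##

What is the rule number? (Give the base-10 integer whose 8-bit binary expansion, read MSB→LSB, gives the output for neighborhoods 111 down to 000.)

  ### -> .   bit 7 = 0  t=0,i=7
  ##. -> .   bit 6 = 0  t=0,i=2
  #.# -> #   bit 5 = 1  t=0,i=0
  #.. -> #   bit 4 = 1  t=1,i=7
  .## -> #   bit 3 = 1  t=0,i=1
  .#. -> .   bit 2 = 0  t=0,i=4
  ..# -> #   bit 1 = 1  t=1,i=9
  ... -> #   bit 0 = 1  t=1,i=8
  bits 00111011 = 59

59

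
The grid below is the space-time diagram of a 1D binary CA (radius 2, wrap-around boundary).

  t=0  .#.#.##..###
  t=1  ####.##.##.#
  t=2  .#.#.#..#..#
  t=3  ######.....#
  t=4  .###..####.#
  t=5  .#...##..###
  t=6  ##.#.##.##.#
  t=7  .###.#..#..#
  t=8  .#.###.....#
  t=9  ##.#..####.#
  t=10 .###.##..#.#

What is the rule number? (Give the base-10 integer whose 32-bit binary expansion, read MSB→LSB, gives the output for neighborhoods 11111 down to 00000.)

2784695523

  ##### -> #   bit 31 = 1  t=1,i=1
  ####. -> .   bit 30 = 0  t=1,i=2
  ###.# -> #   bit 29 = 1  t=0,i=11
  ###.. -> .   bit 28 = 0  t=3,i=5
  ##.## -> .   bit 27 = 0  t=1,i=4
  ##.#. -> #   bit 26 = 1  t=0,i=0
  ##..# -> .   bit 25 = 0  t=0,i=7
  ##... -> #   bit 24 = 1  t=3,i=6
  #.### -> #   bit 23 = 1  t=1,i=11
  #.##. -> #   bit 22 = 1  t=0,i=5
  #.#.# -> #   bit 21 = 1  t=0,i=1
  #.#.. -> #   bit 20 = 1  t=2,i=5
  #..## -> #   bit 19 = 1  t=0,i=8
  #..#. -> .   bit 18 = 0  t=2,i=7
  #...# -> #   bit 17 = 1  t=5,i=3
  #.... -> #   bit 16 = 1  t=3,i=7
  .#### -> .   bit 15 = 0  t=1,i=0
  .###. -> .   bit 14 = 0  t=0,i=10
  .##.# -> .   bit 13 = 0  t=1,i=6
  .##.. -> #   bit 12 = 1  t=0,i=6
  .#.## -> .   bit 11 = 0  t=0,i=4
  .#.#. -> #   bit 10 = 1  t=0,i=2
  .#..# -> .   bit 9 = 0  t=2,i=6
  .#... -> .   bit 8 = 0  t=5,i=2
  ..### -> #   bit 7 = 1  t=0,i=9
  ..##. -> #   bit 6 = 1  t=5,i=5
  ..#.# -> #   bit 5 = 1  t=2,i=11
  ..#.. -> .   bit 4 = 0  t=2,i=8
  ...## -> .   bit 3 = 0  t=3,i=10
  ...#. -> .   bit 2 = 0  t=8,i=10
  ....# -> #   bit 1 = 1  t=3,i=9
  ..... -> #   bit 0 = 1  t=3,i=8
  bits 10100101111110110001010011100011 = 2784695523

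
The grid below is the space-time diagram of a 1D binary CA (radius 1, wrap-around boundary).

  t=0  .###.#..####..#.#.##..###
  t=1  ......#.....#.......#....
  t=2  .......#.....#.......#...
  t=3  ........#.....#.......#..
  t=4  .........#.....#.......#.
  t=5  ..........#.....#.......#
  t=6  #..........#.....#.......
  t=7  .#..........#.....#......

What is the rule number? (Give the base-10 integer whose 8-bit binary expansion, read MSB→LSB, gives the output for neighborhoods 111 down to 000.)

16

  ###|.  b7=0 t=0,i=2
  ##.|.  b6=0 t=0,i=3
  #.#|.  b5=0 t=0,i=0
  #..|#  b4=1 t=0,i=6
  .##|.  b3=0 t=0,i=1
  .#.|.  b2=0 t=0,i=5
  ..#|.  b1=0 t=0,i=7
  ...|.  b0=0 t=1,i=0
  bits 00010000 = 16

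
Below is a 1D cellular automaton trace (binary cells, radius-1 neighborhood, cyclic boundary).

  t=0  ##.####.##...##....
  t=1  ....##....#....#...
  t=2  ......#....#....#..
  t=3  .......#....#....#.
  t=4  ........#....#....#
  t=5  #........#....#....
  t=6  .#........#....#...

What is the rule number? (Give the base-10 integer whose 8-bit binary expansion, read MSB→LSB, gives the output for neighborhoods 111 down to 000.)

144

  ###|#  b7=1 t=0,i=4
  ##.|.  b6=0 t=0,i=1
  #.#|.  b5=0 t=0,i=2
  #..|#  b4=1 t=0,i=10
  .##|.  b3=0 t=0,i=0
  .#.|.  b2=0 t=1,i=10
  ..#|.  b1=0 t=0,i=12
  ...|.  b0=0 t=0,i=11
  bits 10010000 = 144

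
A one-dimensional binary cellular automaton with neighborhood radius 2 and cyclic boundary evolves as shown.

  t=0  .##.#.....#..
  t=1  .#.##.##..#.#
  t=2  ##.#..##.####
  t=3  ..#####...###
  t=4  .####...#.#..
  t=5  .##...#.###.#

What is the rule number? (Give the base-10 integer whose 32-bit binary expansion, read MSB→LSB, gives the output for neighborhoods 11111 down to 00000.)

2222954225

  nb #####: next=#  (t=2,i=11, bit31=1)
  nb ####.: next=.  (t=2,i=0, bit30=0)
  nb ###.#: next=.  (t=2,i=1, bit29=0)
  nb ###..: next=.  (t=3,i=6, bit28=0)
  nb ##.##: next=.  (t=1,i=5, bit27=0)
  nb ##.#.: next=#  (t=0,i=3, bit26=1)
  nb ##..#: next=.  (t=1,i=8, bit25=0)
  nb ##...: next=.  (t=3,i=7, bit24=0)
  nb #.###: next=.  (t=2,i=9, bit23=0)
  nb #.##.: next=#  (t=1,i=3, bit22=1)
  nb #.#.#: next=#  (t=1,i=1, bit21=1)
  nb #.#..: next=#  (t=0,i=4, bit20=1)
  nb #..##: next=#  (t=2,i=5, bit19=1)
  nb #..#.: next=#  (t=1,i=9, bit18=1)
  nb #...#: next=#  (t=0,i=12, bit17=1)
  nb #....: next=#  (t=0,i=6, bit16=1)
  nb .####: next=#  (t=2,i=10, bit15=1)
  nb .###.: next=.  (t=3,i=11, bit14=0)
  nb .##.#: next=.  (t=0,i=2, bit13=0)
  nb .##..: next=#  (t=1,i=7, bit12=1)
  nb .#.##: next=.  (t=1,i=2, bit11=0)
  nb .#.#.: next=#  (t=1,i=0, bit10=1)
  nb .#..#: next=#  (t=2,i=4, bit9=1)
  nb .#...: next=.  (t=0,i=5, bit8=0)
  nb ..###: next=#  (t=3,i=2, bit7=1)
  nb ..##.: next=#  (t=0,i=1, bit6=1)
  nb ..#.#: next=#  (t=1,i=10, bit5=1)
  nb ..#..: next=#  (t=0,i=10, bit4=1)
  nb ...##: next=.  (t=0,i=0, bit3=0)
  nb ...#.: next=.  (t=0,i=9, bit2=0)
  nb ....#: next=.  (t=0,i=8, bit1=0)
  nb .....: next=#  (t=0,i=7, bit0=1)
  bits 10000100011111111001011011110001 = 2222954225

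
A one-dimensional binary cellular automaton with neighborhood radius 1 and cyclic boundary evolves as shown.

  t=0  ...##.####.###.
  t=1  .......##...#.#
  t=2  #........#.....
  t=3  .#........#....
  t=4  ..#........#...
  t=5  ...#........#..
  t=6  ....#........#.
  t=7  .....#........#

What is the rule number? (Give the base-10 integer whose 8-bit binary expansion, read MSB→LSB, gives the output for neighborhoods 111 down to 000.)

144

  nb ###: next=#  (t=0,i=7, bit7=1)
  nb ##.: next=.  (t=0,i=4, bit6=0)
  nb #.#: next=.  (t=0,i=5, bit5=0)
  nb #..: next=#  (t=0,i=14, bit4=1)
  nb .##: next=.  (t=0,i=3, bit3=0)
  nb .#.: next=.  (t=1,i=12, bit2=0)
  nb ..#: next=.  (t=0,i=2, bit1=0)
  nb ...: next=.  (t=0,i=0, bit0=0)
  bits 10010000 = 144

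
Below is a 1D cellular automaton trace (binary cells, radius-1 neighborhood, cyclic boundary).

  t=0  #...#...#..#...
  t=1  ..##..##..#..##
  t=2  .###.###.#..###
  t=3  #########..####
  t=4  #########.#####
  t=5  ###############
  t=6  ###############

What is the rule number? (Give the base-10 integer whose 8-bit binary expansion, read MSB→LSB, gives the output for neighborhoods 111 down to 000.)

  ### -> #   bit 7 = 1  t=2,i=2
  ##. -> #   bit 6 = 1  t=1,i=3
  #.# -> #   bit 5 = 1  t=2,i=0
  #.. -> .   bit 4 = 0  t=0,i=1
  .## -> #   bit 3 = 1  t=1,i=2
  .#. -> .   bit 2 = 0  t=0,i=0
  ..# -> #   bit 1 = 1  t=0,i=3
  ... -> #   bit 0 = 1  t=0,i=2
  bits 11101011 = 235

235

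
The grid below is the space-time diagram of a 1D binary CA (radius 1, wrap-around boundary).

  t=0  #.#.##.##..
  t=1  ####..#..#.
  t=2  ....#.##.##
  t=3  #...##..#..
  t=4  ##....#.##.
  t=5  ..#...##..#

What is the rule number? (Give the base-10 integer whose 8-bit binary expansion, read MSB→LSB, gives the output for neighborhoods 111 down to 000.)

52

  [7] ### => .  t=1,i=1
  [6] ##. => .  t=0,i=5
  [5] #.# => #  t=0,i=1
  [4] #.. => #  t=0,i=9
  [3] .## => .  t=0,i=4
  [2] .#. => #  t=0,i=0
  [1] ..# => .  t=0,i=10
  [0] ... => .  t=2,i=1
  bits 00110100 = 52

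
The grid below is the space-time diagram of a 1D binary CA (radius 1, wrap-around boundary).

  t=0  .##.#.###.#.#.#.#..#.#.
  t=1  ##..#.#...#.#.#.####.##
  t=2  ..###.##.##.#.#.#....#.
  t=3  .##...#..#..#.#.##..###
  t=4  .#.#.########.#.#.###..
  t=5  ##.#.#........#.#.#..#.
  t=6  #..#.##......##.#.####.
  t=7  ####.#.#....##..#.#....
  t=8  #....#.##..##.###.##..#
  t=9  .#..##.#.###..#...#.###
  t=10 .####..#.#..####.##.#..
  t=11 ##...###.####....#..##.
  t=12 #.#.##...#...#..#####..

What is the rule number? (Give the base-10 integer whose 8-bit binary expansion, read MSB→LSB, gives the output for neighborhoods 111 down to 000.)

30

  nb ###: next=.  (t=0,i=7, bit7=0)
  nb ##.: next=.  (t=0,i=2, bit6=0)
  nb #.#: next=.  (t=0,i=3, bit5=0)
  nb #..: next=#  (t=0,i=17, bit4=1)
  nb .##: next=#  (t=0,i=1, bit3=1)
  nb .#.: next=#  (t=0,i=4, bit2=1)
  nb ..#: next=#  (t=0,i=0, bit1=1)
  nb ...: next=.  (t=1,i=8, bit0=0)
  bits 00011110 = 30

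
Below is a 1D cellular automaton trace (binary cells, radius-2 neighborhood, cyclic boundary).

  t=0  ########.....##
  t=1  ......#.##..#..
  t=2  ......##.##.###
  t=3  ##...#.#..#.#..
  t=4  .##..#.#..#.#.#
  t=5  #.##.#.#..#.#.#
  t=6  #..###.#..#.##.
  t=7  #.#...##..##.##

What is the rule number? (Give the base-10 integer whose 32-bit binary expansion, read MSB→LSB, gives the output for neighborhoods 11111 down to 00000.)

1203321144

  ##### -> .   bit 31 = 0  t=0,i=0
  ####. -> #   bit 30 = 1  t=0,i=6
  ###.# -> .   bit 29 = 0  t=6,i=5
  ###.. -> .   bit 28 = 0  t=0,i=7
  ##.## -> .   bit 27 = 0  t=2,i=8
  ##.#. -> #   bit 26 = 1  t=5,i=4
  ##..# -> #   bit 25 = 1  t=1,i=10
  ##... -> #   bit 24 = 1  t=0,i=8
  #.### -> #   bit 23 = 1  t=2,i=12
  #.##. -> .   bit 22 = 0  t=1,i=8
  #.#.# -> #   bit 21 = 1  t=4,i=12
  #.#.. -> #   bit 20 = 1  t=3,i=7
  #..## -> #   bit 19 = 1  t=3,i=14
  #..#. -> .   bit 18 = 0  t=1,i=11
  #...# -> .   bit 17 = 0  t=3,i=3
  #.... -> #   bit 16 = 1  t=0,i=9
  .#### -> .   bit 15 = 0  t=0,i=14
  .###. -> .   bit 14 = 0  t=2,i=13
  .##.# -> #   bit 13 = 1  t=2,i=7
  .##.. -> #   bit 12 = 1  t=1,i=9
  .#.## -> #   bit 11 = 1  t=1,i=7
  .#.#. -> .   bit 10 = 0  t=3,i=6
  .#..# -> .   bit 9 = 0  t=3,i=8
  .#... -> #   bit 8 = 1  t=1,i=13
  ..### -> .   bit 7 = 0  t=0,i=13
  ..##. -> .   bit 6 = 0  t=2,i=6
  ..#.# -> #   bit 5 = 1  t=1,i=6
  ..#.. -> #   bit 4 = 1  t=1,i=12
  ...## -> #   bit 3 = 1  t=0,i=12
  ...#. -> .   bit 2 = 0  t=1,i=5
  ....# -> .   bit 1 = 0  t=0,i=11
  ..... -> .   bit 0 = 0  t=0,i=10
  bits 01000111101110010011100100111000 = 1203321144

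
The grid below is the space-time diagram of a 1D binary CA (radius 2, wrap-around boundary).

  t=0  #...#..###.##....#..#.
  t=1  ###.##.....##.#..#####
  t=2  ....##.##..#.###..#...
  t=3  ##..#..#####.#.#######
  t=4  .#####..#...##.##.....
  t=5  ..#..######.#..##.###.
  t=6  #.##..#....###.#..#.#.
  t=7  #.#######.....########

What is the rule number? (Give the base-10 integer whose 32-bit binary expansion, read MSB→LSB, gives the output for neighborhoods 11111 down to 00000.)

  ##### -> .   bit 31 = 0  t=1,i=0
  ####. -> .   bit 30 = 0  t=1,i=1
  ###.# -> .   bit 29 = 0  t=0,i=9
  ###.. -> #   bit 28 = 1  t=2,i=15
  ##.## -> .   bit 27 = 0  t=0,i=10
  ##.#. -> #   bit 26 = 1  t=1,i=13
  ##..# -> #   bit 25 = 1  t=2,i=9
  ##... -> .   bit 24 = 0  t=0,i=13
  #.### -> #   bit 23 = 1  t=2,i=13
  #.##. -> #   bit 22 = 1  t=0,i=11
  #.#.# -> #   bit 21 = 1  t=3,i=13
  #.#.. -> #   bit 20 = 1  t=0,i=0
  #..## -> .   bit 19 = 0  t=0,i=6
  #..#. -> #   bit 18 = 1  t=0,i=19
  #...# -> #   bit 17 = 1  t=0,i=2
  #.... -> #   bit 16 = 1  t=0,i=14
  .#### -> #   bit 15 = 1  t=1,i=18
  .###. -> .   bit 14 = 0  t=0,i=8
  .##.# -> .   bit 13 = 0  t=1,i=12
  .##.. -> #   bit 12 = 1  t=0,i=12
  .#.## -> .   bit 11 = 0  t=2,i=12
  .#.#. -> #   bit 10 = 1  t=0,i=21
  .#..# -> #   bit 9 = 1  t=0,i=5
  .#... -> #   bit 8 = 1  t=0,i=1
  ..### -> .   bit 7 = 0  t=0,i=7
  ..##. -> #   bit 6 = 1  t=1,i=11
  ..#.# -> #   bit 5 = 1  t=0,i=20
  ..#.. -> #   bit 4 = 1  t=0,i=4
  ...## -> .   bit 3 = 0  t=1,i=10
  ...#. -> .   bit 2 = 0  t=0,i=3
  ....# -> .   bit 1 = 0  t=0,i=15
  ..... -> #   bit 0 = 1  t=1,i=8
  bits 00010110111101111001011101110001 = 385324913

385324913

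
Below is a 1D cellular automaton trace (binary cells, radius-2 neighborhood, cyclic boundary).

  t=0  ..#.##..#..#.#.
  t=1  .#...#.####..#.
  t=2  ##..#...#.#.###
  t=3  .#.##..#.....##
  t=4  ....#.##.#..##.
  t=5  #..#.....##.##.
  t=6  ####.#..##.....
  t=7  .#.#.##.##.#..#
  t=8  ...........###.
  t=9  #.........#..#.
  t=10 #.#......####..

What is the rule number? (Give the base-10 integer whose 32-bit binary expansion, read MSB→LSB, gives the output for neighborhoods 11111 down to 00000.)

2954203740

  ##### -> #   bit 31 = 1  t=2,i=14
  ####. -> .   bit 30 = 0  t=1,i=9
  ###.# -> #   bit 29 = 1  t=6,i=3
  ###.. -> #   bit 28 = 1  t=1,i=10
  ##.## -> .   bit 27 = 0  t=5,i=11
  ##.#. -> .   bit 26 = 0  t=3,i=0
  ##..# -> .   bit 25 = 0  t=0,i=6
  ##... -> .   bit 24 = 0  t=4,i=14
  #.### -> .   bit 23 = 0  t=1,i=7
  #.##. -> .   bit 22 = 0  t=0,i=4
  #.#.# -> .   bit 21 = 0  t=2,i=10
  #.#.. -> #   bit 20 = 1  t=0,i=13
  #..## -> .   bit 19 = 0  t=4,i=11
  #..#. -> #   bit 18 = 1  t=0,i=7
  #...# -> .   bit 17 = 0  t=0,i=0
  #.... -> #   bit 16 = 1  t=3,i=9
  .#### -> #   bit 15 = 1  t=1,i=8
  .###. -> .   bit 14 = 0  t=8,i=12
  .##.# -> .   bit 13 = 0  t=3,i=14
  .##.. -> #   bit 12 = 1  t=0,i=5
  .#.## -> .   bit 11 = 0  t=0,i=3
  .#.#. -> .   bit 10 = 0  t=0,i=12
  .#..# -> #   bit 9 = 1  t=0,i=9
  .#... -> .   bit 8 = 0  t=0,i=14
  ..### -> .   bit 7 = 0  t=6,i=0
  ..##. -> #   bit 6 = 1  t=3,i=13
  ..#.# -> .   bit 5 = 0  t=0,i=2
  ..#.. -> #   bit 4 = 1  t=0,i=8
  ...## -> #   bit 3 = 1  t=3,i=12
  ...#. -> #   bit 2 = 1  t=0,i=1
  ....# -> .   bit 1 = 0  t=3,i=11
  ..... -> .   bit 0 = 0  t=3,i=10
  bits 10110000000101011001001001011100 = 2954203740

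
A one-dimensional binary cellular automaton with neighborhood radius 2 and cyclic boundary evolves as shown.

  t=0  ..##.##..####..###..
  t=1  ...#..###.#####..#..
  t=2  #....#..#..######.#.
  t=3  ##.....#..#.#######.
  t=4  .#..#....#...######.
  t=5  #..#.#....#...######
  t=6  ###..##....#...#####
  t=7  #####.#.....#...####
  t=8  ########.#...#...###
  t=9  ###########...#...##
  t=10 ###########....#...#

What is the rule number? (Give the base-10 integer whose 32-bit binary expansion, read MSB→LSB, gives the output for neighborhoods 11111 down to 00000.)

  #####|#  b31=1 t=1,i=12
  ####.|#  b30=1 t=0,i=11
  ###.#|#  b29=1 t=1,i=8
  ###..|#  b28=1 t=0,i=12
  ##.##|.  b27=0 t=0,i=4
  ##.#.|#  b26=1 t=2,i=17
  ##..#|#  b25=1 t=0,i=7
  ##...|.  b24=0 t=0,i=18
  #.###|.  b23=0 t=1,i=10
  #.##.|.  b22=0 t=0,i=5
  #.#.#|#  b21=1 t=2,i=18
  #.#..|#  b20=1 t=2,i=0
  #..##|#  b19=1 t=0,i=8
  #..#.|#  b18=1 t=1,i=16
  #...#|.  b17=0 t=4,i=11
  #....|.  b16=0 t=0,i=19
  .####|#  b15=1 t=0,i=10
  .###.|.  b14=0 t=0,i=16
  .##.#|#  b13=1 t=0,i=3
  .##..|#  b12=1 t=0,i=6
  .#.##|.  b11=0 t=3,i=11
  .#.#.|.  b10=0 t=2,i=19
  .#..#|.  b9=0 t=1,i=4
  .#...|#  b8=1 t=1,i=18
  ..###|.  b7=0 t=0,i=9
  ..##.|.  b6=0 t=0,i=2
  ..#.#|.  b5=0 t=3,i=10
  ..#..|.  b4=0 t=1,i=3
  ...##|.  b3=0 t=0,i=1
  ...#.|.  b2=0 t=1,i=2
  ....#|.  b1=0 t=0,i=0
  .....|#  b0=1 t=1,i=0
  bits 11110110001111001011000100000001 = 4131172609

4131172609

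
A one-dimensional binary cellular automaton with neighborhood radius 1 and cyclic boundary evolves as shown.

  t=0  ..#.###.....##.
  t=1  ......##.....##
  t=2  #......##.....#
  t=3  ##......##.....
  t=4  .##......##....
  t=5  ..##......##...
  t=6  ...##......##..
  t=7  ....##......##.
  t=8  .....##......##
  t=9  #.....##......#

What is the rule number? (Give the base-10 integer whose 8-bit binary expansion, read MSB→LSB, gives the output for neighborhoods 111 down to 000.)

80

  ###|.  b7=0 t=0,i=5
  ##.|#  b6=1 t=0,i=6
  #.#|.  b5=0 t=0,i=3
  #..|#  b4=1 t=0,i=7
  .##|.  b3=0 t=0,i=4
  .#.|.  b2=0 t=0,i=2
  ..#|.  b1=0 t=0,i=1
  ...|.  b0=0 t=0,i=0
  bits 01010000 = 80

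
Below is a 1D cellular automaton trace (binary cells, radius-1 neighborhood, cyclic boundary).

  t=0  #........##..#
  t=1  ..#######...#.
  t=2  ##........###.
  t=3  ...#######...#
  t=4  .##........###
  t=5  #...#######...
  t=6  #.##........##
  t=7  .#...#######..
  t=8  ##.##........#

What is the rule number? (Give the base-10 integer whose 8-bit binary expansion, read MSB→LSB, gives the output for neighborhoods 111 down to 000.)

39

  nb ###: next=.  (t=1,i=3, bit7=0)
  nb ##.: next=.  (t=0,i=0, bit6=0)
  nb #.#: next=#  (t=2,i=13, bit5=1)
  nb #..: next=.  (t=0,i=1, bit4=0)
  nb .##: next=.  (t=0,i=9, bit3=0)
  nb .#.: next=#  (t=1,i=12, bit2=1)
  nb ..#: next=#  (t=0,i=8, bit1=1)
  nb ...: next=#  (t=0,i=2, bit0=1)
  bits 00100111 = 39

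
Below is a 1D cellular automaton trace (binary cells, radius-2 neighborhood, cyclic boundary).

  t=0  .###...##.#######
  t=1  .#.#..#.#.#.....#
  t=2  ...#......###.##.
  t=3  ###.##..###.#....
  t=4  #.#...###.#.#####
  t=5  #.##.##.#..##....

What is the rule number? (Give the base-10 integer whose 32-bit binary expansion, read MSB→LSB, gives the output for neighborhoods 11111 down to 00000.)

848898446

  [31] ##### => .  t=0,i=12
  [30] ####. => .  t=0,i=15
  [29] ###.# => #  t=0,i=16
  [28] ###.. => #  t=0,i=3
  [27] ##.## => .  t=0,i=0
  [26] ##.#. => .  t=3,i=11
  [25] ##..# => #  t=3,i=6
  [24] ##... => .  t=0,i=4
  [23] #.### => #  t=0,i=1
  [22] #.##. => .  t=2,i=14
  [21] #.#.# => .  t=1,i=1
  [20] #.#.. => #  t=1,i=3
  [19] #..## => #  t=3,i=7
  [18] #..#. => .  t=1,i=5
  [17] #...# => .  t=0,i=5
  [16] #.... => #  t=1,i=12
  [15] .#### => .  t=0,i=11
  [14] .###. => .  t=0,i=2
  [13] .##.# => #  t=0,i=8
  [12] .##.. => .  t=2,i=15
  [11] .#.## => #  t=4,i=11
  [10] .#.#. => .  t=1,i=0
  [9] .#..# => .  t=1,i=4
  [8] .#... => #  t=1,i=11
  [7] ..### => #  t=2,i=10
  [6] ..##. => .  t=0,i=7
  [5] ..#.# => .  t=1,i=6
  [4] ..#.. => .  t=2,i=3
  [3] ...## => #  t=0,i=6
  [2] ...#. => #  t=1,i=15
  [1] ....# => #  t=1,i=14
  [0] ..... => .  t=1,i=13
  bits 00110010100110010010100110001110 = 848898446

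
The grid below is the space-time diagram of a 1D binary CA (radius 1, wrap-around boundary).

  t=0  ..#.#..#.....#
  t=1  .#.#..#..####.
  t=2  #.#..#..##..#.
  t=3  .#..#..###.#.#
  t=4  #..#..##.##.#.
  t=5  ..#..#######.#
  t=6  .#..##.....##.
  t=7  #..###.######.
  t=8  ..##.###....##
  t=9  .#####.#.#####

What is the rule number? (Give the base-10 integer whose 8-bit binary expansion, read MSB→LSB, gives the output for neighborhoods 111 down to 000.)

107

  [7] ### => .  t=1,i=10
  [6] ##. => #  t=1,i=12
  [5] #.# => #  t=0,i=3
  [4] #.. => .  t=0,i=0
  [3] .## => #  t=1,i=9
  [2] .#. => .  t=0,i=2
  [1] ..# => #  t=0,i=1
  [0] ... => #  t=0,i=9
  bits 01101011 = 107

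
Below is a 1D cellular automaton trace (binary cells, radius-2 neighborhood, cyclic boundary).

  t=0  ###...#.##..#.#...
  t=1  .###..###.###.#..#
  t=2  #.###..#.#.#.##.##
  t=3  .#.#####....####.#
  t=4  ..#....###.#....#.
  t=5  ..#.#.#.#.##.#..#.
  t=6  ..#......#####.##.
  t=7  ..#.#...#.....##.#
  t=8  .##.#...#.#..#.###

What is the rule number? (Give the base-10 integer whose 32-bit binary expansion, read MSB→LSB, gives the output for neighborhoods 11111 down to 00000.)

  #####|.  b31=0 t=3,i=5
  ####.|.  b30=0 t=3,i=6
  ###.#|.  b29=0 t=1,i=8
  ###..|#  b28=1 t=0,i=2
  ##.##|#  b27=1 t=1,i=9
  ##.#.|#  b26=1 t=1,i=13
  ##..#|#  b25=1 t=0,i=10
  ##...|#  b24=1 t=0,i=3
  #.###|.  b23=0 t=1,i=1
  #.##.|#  b22=1 t=0,i=8
  #.#.#|.  b21=0 t=2,i=9
  #.#..|#  b20=1 t=0,i=14
  #..##|.  b19=0 t=1,i=5
  #..#.|#  b18=1 t=0,i=11
  #...#|.  b17=0 t=0,i=4
  #....|#  b16=1 t=3,i=9
  .####|.  b15=0 t=3,i=4
  .###.|#  b14=1 t=0,i=1
  .##.#|#  b13=1 t=2,i=14
  .##..|.  b12=0 t=0,i=9
  .#.##|#  b11=1 t=0,i=7
  .#.#.|.  b10=0 t=0,i=13
  .#..#|.  b9=0 t=1,i=15
  .#...|.  b8=0 t=0,i=15
  ..###|.  b7=0 t=0,i=0
  ..##.|.  b6=0 t=7,i=14
  ..#.#|#  b5=1 t=0,i=6
  ..#..|#  b4=1 t=4,i=2
  ...##|#  b3=1 t=0,i=17
  ...#.|.  b2=0 t=0,i=5
  ....#|.  b1=0 t=3,i=10
  .....|.  b0=0 t=6,i=5
  bits 00011111010101010110100000111000 = 525690936

525690936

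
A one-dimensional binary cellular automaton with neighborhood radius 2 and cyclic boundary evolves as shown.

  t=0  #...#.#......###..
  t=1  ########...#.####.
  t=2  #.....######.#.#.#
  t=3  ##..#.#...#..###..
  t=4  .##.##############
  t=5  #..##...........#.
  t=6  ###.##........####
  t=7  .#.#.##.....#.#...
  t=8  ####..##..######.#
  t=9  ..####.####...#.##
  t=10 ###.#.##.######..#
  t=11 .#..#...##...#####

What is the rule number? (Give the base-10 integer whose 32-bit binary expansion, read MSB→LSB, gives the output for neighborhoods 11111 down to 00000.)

  #####|.  b31=0 t=1,i=2
  ####.|#  b30=1 t=1,i=6
  ###.#|.  b29=0 t=1,i=16
  ###..|#  b28=1 t=0,i=15
  ##.##|#  b27=1 t=1,i=17
  ##.#.|.  b26=0 t=2,i=12
  ##..#|#  b25=1 t=0,i=16
  ##...|#  b24=1 t=1,i=8
  #.###|#  b23=1 t=1,i=0
  #.##.|.  b22=0 t=2,i=17
  #.#.#|#  b21=1 t=2,i=13
  #.#..|#  b20=1 t=0,i=6
  #..##|#  b19=1 t=3,i=12
  #..#.|.  b18=0 t=0,i=17
  #...#|#  b17=1 t=0,i=2
  #....|.  b16=0 t=0,i=8
  .####|.  b15=0 t=1,i=1
  .###.|#  b14=1 t=0,i=14
  .##.#|.  b13=0 t=4,i=2
  .##..|#  b12=1 t=2,i=0
  .#.##|.  b11=0 t=1,i=12
  .#.#.|#  b10=1 t=0,i=5
  .#..#|#  b9=1 t=3,i=11
  .#...|#  b8=1 t=0,i=1
  ..###|#  b7=1 t=0,i=13
  ..##.|.  b6=0 t=3,i=0
  ..#.#|#  b5=1 t=0,i=4
  ..#..|#  b4=1 t=0,i=0
  ...##|.  b3=0 t=0,i=12
  ...#.|#  b2=1 t=0,i=3
  ....#|#  b1=1 t=0,i=11
  .....|.  b0=0 t=0,i=9
  bits 01011011101110100101011110110110 = 1538938806

1538938806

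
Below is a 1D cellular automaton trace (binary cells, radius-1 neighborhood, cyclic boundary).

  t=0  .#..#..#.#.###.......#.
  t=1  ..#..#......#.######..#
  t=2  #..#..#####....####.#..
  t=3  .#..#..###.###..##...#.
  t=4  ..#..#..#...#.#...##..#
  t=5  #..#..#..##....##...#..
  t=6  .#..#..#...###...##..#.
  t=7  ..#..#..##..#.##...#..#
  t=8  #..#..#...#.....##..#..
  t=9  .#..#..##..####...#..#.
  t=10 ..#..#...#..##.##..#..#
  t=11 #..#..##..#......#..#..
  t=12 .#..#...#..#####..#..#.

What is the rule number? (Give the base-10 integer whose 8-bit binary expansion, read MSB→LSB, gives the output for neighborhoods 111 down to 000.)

  [7] ### => #  t=0,i=12
  [6] ##. => .  t=0,i=13
  [5] #.# => .  t=0,i=8
  [4] #.. => #  t=0,i=2
  [3] .## => .  t=0,i=11
  [2] .#. => .  t=0,i=1
  [1] ..# => .  t=0,i=0
  [0] ... => #  t=0,i=15
  bits 10010001 = 145

145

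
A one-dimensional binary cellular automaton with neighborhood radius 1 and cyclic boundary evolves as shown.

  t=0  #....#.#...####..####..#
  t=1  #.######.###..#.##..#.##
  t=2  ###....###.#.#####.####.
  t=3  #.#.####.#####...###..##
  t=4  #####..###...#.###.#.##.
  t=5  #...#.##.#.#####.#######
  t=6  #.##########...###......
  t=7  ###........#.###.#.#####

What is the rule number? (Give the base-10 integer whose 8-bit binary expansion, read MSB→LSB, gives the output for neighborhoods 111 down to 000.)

111

  ### -> .   bit 7 = 0  t=0,i=12
  ##. -> #   bit 6 = 1  t=0,i=0
  #.# -> #   bit 5 = 1  t=0,i=6
  #.. -> .   bit 4 = 0  t=0,i=1
  .## -> #   bit 3 = 1  t=0,i=11
  .#. -> #   bit 2 = 1  t=0,i=5
  ..# -> #   bit 1 = 1  t=0,i=4
  ... -> #   bit 0 = 1  t=0,i=2
  bits 01101111 = 111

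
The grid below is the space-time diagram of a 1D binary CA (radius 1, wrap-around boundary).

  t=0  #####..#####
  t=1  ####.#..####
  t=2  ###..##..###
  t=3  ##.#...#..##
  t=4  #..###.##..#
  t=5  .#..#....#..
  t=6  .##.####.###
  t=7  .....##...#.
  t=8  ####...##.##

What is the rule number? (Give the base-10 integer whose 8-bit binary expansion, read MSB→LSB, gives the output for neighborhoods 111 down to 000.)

149

  ###|#  b7=1 t=0,i=0
  ##.|.  b6=0 t=0,i=4
  #.#|.  b5=0 t=1,i=4
  #..|#  b4=1 t=0,i=5
  .##|.  b3=0 t=0,i=7
  .#.|#  b2=1 t=1,i=5
  ..#|.  b1=0 t=0,i=6
  ...|#  b0=1 t=3,i=5
  bits 10010101 = 149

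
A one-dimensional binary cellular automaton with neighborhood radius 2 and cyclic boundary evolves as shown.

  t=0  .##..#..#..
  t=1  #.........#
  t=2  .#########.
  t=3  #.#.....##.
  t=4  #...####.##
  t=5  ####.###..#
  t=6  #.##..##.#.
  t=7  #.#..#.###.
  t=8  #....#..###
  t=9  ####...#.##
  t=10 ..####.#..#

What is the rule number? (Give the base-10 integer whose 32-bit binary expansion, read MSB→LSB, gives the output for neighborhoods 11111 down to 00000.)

1970004011

  nb #####: next=.  (t=2,i=3, bit31=0)
  nb ####.: next=#  (t=2,i=8, bit30=1)
  nb ###.#: next=#  (t=4,i=7, bit29=1)
  nb ###..: next=#  (t=2,i=9, bit28=1)
  nb ##.##: next=.  (t=4,i=8, bit27=0)
  nb ##.#.: next=#  (t=3,i=10, bit26=1)
  nb ##..#: next=.  (t=0,i=3, bit25=0)
  nb ##...: next=#  (t=1,i=1, bit24=1)
  nb #.###: next=.  (t=4,i=9, bit23=0)
  nb #.##.: next=#  (t=6,i=2, bit22=1)
  nb #.#.#: next=#  (t=3,i=0, bit21=1)
  nb #.#..: next=.  (t=3,i=2, bit20=0)
  nb #..##: next=#  (t=2,i=0, bit19=1)
  nb #..#.: next=.  (t=0,i=4, bit18=0)
  nb #...#: next=#  (t=0,i=10, bit17=1)
  nb #....: next=#  (t=1,i=2, bit16=1)
  nb .####: next=#  (t=2,i=2, bit15=1)
  nb .###.: next=#  (t=4,i=10, bit14=1)
  nb .##.#: next=#  (t=3,i=9, bit13=1)
  nb .##..: next=.  (t=0,i=2, bit12=0)
  nb .#.##: next=.  (t=6,i=1, bit11=0)
  nb .#.#.: next=.  (t=3,i=1, bit10=0)
  nb .#..#: next=.  (t=0,i=6, bit9=0)
  nb .#...: next=.  (t=0,i=9, bit8=0)
  nb ..###: next=.  (t=2,i=1, bit7=0)
  nb ..##.: next=.  (t=0,i=1, bit6=0)
  nb ..#.#: next=#  (t=7,i=5, bit5=1)
  nb ..#..: next=.  (t=0,i=5, bit4=0)
  nb ...##: next=#  (t=0,i=0, bit3=1)
  nb ...#.: next=.  (t=8,i=4, bit2=0)
  nb ....#: next=#  (t=1,i=8, bit1=1)
  nb .....: next=#  (t=1,i=3, bit0=1)
  bits 01110101011010111110000000101011 = 1970004011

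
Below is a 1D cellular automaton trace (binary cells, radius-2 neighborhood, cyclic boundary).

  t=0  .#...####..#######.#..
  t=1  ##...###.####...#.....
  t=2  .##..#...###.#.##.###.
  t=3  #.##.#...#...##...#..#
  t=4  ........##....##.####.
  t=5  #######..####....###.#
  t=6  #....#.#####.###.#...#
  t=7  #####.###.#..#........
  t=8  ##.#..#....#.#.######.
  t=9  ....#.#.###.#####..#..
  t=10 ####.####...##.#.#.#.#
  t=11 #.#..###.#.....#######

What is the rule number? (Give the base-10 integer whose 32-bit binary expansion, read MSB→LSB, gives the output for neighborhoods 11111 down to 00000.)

  [31] ##### => .  t=0,i=13
  [30] ####. => #  t=0,i=7
  [29] ###.# => .  t=0,i=17
  [28] ###.. => .  t=0,i=8
  [27] ##.## => .  t=1,i=8
  [26] ##.#. => .  t=0,i=18
  [25] ##..# => #  t=0,i=9
  [24] ##... => #  t=1,i=2
  [23] #.### => #  t=1,i=9
  [22] #.##. => .  t=2,i=15
  [21] #.#.# => #  t=2,i=13
  [20] #.#.. => .  t=0,i=19
  [19] #..## => #  t=0,i=10
  [18] #..#. => .  t=2,i=4
  [17] #...# => .  t=0,i=3
  [16] #.... => #  t=1,i=18
  [15] .#### => #  t=0,i=6
  [14] .###. => .  t=1,i=6
  [13] .##.# => .  t=2,i=16
  [12] .##.. => #  t=1,i=1
  [11] .#.## => #  t=2,i=14
  [10] .#.#. => #  t=8,i=12
  [9] .#..# => #  t=3,i=19
  [8] .#... => .  t=0,i=2
  [7] ..### => #  t=0,i=5
  [6] ..##. => .  t=1,i=0
  [5] ..#.# => .  t=6,i=5
  [4] ..#.. => #  t=0,i=1
  [3] ...## => .  t=0,i=4
  [2] ...#. => #  t=0,i=0
  [1] ....# => #  t=1,i=20
  [0] ..... => #  t=1,i=19
  bits 01000011101010011001111010010111 = 1135189655

1135189655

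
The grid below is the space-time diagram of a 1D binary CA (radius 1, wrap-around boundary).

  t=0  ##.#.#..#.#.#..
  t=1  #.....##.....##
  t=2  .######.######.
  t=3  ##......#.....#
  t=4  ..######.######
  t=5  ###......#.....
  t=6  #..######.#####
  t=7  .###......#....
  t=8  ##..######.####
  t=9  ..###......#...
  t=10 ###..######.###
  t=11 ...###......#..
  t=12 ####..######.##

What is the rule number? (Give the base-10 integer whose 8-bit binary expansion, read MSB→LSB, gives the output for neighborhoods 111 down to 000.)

  ### -> .   bit 7 = 0  t=1,i=14
  ##. -> .   bit 6 = 0  t=0,i=1
  #.# -> .   bit 5 = 0  t=0,i=2
  #.. -> #   bit 4 = 1  t=0,i=6
  .## -> #   bit 3 = 1  t=0,i=0
  .#. -> .   bit 2 = 0  t=0,i=3
  ..# -> #   bit 1 = 1  t=0,i=7
  ... -> #   bit 0 = 1  t=1,i=2
  bits 00011011 = 27

27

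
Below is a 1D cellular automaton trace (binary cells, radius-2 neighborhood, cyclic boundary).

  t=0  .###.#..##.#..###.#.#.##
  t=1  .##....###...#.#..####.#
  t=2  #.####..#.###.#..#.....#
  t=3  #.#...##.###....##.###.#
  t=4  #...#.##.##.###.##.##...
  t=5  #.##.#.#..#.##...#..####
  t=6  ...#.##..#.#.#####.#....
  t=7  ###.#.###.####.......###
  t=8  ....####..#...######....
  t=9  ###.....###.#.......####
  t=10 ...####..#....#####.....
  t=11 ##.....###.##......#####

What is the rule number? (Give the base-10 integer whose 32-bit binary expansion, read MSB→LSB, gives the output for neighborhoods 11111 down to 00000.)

  nb #####: next=.  (t=5,i=22, bit31=0)
  nb ####.: next=.  (t=1,i=20, bit30=0)
  nb ###.#: next=.  (t=0,i=3, bit29=0)
  nb ###..: next=.  (t=1,i=9, bit28=0)
  nb ##.##: next=.  (t=0,i=0, bit27=0)
  nb ##.#.: next=.  (t=0,i=4, bit26=0)
  nb ##..#: next=#  (t=2,i=6, bit25=1)
  nb ##...: next=#  (t=1,i=3, bit24=1)
  nb #.###: next=#  (t=0,i=1, bit23=1)
  nb #.##.: next=.  (t=0,i=22, bit22=0)
  nb #.#.#: next=#  (t=0,i=18, bit21=1)
  nb #.#..: next=.  (t=0,i=5, bit20=0)
  nb #..##: next=#  (t=0,i=7, bit19=1)
  nb #..#.: next=#  (t=2,i=7, bit18=1)
  nb #...#: next=#  (t=1,i=11, bit17=1)
  nb #....: next=#  (t=1,i=4, bit16=1)
  nb .####: next=.  (t=1,i=19, bit15=0)
  nb .###.: next=#  (t=0,i=2, bit14=1)
  nb .##.#: next=#  (t=0,i=9, bit13=1)
  nb .##..: next=#  (t=1,i=2, bit12=1)
  nb .#.##: next=#  (t=0,i=21, bit11=1)
  nb .#.#.: next=#  (t=0,i=19, bit10=1)
  nb .#..#: next=.  (t=0,i=6, bit9=0)
  nb .#...: next=.  (t=2,i=18, bit8=0)
  nb ..###: next=.  (t=0,i=14, bit7=0)
  nb ..##.: next=#  (t=0,i=8, bit6=1)
  nb ..#.#: next=.  (t=1,i=13, bit5=0)
  nb ..#..: next=#  (t=2,i=17, bit4=1)
  nb ...##: next=.  (t=1,i=6, bit3=0)
  nb ...#.: next=#  (t=1,i=12, bit2=1)
  nb ....#: next=#  (t=1,i=5, bit1=1)
  nb .....: next=#  (t=2,i=20, bit0=1)
  bits 00000011101011110111110001010111 = 61832279

61832279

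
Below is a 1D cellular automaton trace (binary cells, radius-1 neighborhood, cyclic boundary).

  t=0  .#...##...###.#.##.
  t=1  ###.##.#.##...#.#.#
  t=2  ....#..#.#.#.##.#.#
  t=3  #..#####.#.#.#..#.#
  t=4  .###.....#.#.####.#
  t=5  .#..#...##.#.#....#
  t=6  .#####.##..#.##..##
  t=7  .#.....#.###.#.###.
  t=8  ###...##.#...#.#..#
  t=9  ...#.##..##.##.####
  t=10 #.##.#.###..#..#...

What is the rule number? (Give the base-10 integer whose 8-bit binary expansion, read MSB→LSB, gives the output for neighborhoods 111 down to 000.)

30

  [7] ### => .  t=0,i=11
  [6] ##. => .  t=0,i=6
  [5] #.# => .  t=0,i=13
  [4] #.. => #  t=0,i=2
  [3] .## => #  t=0,i=5
  [2] .#. => #  t=0,i=1
  [1] ..# => #  t=0,i=0
  [0] ... => .  t=0,i=3
  bits 00011110 = 30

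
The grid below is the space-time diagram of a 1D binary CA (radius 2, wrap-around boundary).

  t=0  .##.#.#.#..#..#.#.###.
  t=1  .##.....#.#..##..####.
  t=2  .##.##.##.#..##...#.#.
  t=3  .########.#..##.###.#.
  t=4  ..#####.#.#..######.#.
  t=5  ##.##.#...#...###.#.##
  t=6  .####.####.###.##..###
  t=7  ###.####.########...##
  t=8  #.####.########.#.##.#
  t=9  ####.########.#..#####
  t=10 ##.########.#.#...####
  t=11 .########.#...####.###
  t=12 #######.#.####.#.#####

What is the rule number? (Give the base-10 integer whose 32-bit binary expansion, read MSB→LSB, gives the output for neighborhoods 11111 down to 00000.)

  #####|#  b31=1 t=3,i=3
  ####.|.  b30=0 t=1,i=19
  ###.#|#  b29=1 t=3,i=8
  ###..|#  b28=1 t=0,i=20
  ##.##|#  b27=1 t=2,i=3
  ##.#.|.  b26=0 t=0,i=3
  ##..#|.  b25=0 t=0,i=21
  ##...|.  b24=0 t=1,i=3
  #.###|#  b23=1 t=0,i=18
  #.##.|#  b22=1 t=2,i=4
  #.#.#|.  b21=0 t=0,i=4
  #.#..|#  b20=1 t=0,i=8
  #..##|.  b19=0 t=0,i=0
  #..#.|#  b18=1 t=0,i=10
  #...#|#  b17=1 t=2,i=16
  #....|#  b16=1 t=1,i=4
  .####|#  b15=1 t=1,i=18
  .###.|#  b14=1 t=0,i=19
  .##.#|#  b13=1 t=0,i=2
  .##..|#  b12=1 t=1,i=2
  .#.##|#  b11=1 t=0,i=17
  .#.#.|.  b10=0 t=0,i=5
  .#..#|.  b9=0 t=0,i=9
  .#...|#  b8=1 t=4,i=21
  ..###|.  b7=0 t=1,i=17
  ..##.|#  b6=1 t=0,i=1
  ..#.#|#  b5=1 t=0,i=14
  ..#..|.  b4=0 t=0,i=11
  ...##|#  b3=1 t=4,i=1
  ...#.|#  b2=1 t=1,i=7
  ....#|.  b1=0 t=1,i=6
  .....|#  b0=1 t=1,i=5
  bits 10111000110101111111100101101101 = 3101161837

3101161837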